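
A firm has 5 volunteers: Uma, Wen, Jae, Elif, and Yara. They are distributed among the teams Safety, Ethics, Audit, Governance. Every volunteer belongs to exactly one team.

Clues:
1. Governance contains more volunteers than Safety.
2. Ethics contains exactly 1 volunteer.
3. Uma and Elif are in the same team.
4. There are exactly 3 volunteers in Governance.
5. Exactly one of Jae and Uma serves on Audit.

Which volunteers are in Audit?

Audit = {Jae}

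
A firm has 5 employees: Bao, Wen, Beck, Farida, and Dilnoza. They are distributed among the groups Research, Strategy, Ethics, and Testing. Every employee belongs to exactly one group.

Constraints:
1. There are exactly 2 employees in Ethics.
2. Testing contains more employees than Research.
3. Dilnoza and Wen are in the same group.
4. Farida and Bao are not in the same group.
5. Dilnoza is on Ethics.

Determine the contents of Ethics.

From (5): Dilnoza ∈ Ethics.
(3): Wen matches Dilnoza: Wen ∉ Research.
(3): Wen matches Dilnoza: Wen ∉ Strategy.
(3): Wen matches Dilnoza: Wen ∈ Ethics.
(1): Ethics already has 2, so the rest are out.

Ethics = {Dilnoza, Wen}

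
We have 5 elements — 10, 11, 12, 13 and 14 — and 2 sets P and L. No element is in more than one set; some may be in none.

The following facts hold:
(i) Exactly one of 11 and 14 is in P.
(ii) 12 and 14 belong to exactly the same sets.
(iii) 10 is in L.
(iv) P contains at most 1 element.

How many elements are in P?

1

From (iii): 10 ∈ L.
Suppose 11 ∉ P: no assignment then satisfies all the clues, so 11 ∈ P.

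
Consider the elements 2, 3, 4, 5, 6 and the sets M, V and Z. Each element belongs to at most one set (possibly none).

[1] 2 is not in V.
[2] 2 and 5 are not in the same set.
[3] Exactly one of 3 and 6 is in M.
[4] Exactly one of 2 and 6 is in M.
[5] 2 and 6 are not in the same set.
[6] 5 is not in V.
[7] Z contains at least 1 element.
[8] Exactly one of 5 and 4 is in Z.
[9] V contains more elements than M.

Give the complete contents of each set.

M = {6}; V = {3, 4}; Z = {5}

From (1): 2 ∉ V.
From (6): 5 ∉ V.
Suppose 2 ∈ M: no assignment then satisfies all the clues, so 2 ∉ M.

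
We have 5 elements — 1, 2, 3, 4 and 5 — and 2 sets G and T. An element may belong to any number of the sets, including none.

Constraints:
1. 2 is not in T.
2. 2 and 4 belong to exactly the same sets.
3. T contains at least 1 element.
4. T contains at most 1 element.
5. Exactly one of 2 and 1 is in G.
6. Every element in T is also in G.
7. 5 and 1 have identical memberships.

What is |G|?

3

From (1): 2 ∉ T.
(2): 4 matches 2: 4 ∉ T.
Suppose 1 ∈ T: no assignment then satisfies all the clues, so 1 ∉ T.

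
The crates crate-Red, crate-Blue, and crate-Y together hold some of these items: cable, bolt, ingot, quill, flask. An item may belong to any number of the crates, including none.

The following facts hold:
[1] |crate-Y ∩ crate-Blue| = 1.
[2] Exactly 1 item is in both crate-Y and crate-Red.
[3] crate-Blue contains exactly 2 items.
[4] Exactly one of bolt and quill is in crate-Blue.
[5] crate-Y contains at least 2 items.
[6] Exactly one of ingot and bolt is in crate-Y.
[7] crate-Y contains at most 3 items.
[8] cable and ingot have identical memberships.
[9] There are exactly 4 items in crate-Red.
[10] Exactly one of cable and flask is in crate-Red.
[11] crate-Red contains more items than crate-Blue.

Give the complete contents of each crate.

crate-Red = {bolt, cable, ingot, quill}; crate-Blue = {flask, quill}; crate-Y = {bolt, flask}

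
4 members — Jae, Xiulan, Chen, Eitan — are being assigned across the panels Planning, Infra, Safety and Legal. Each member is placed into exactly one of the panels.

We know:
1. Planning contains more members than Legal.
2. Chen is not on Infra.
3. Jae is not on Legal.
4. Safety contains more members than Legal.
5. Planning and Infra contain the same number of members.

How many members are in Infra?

1

From (2): Chen ∉ Infra.
From (3): Jae ∉ Legal.
Suppose Xiulan ∈ Legal: no assignment then satisfies all the clues, so Xiulan ∉ Legal.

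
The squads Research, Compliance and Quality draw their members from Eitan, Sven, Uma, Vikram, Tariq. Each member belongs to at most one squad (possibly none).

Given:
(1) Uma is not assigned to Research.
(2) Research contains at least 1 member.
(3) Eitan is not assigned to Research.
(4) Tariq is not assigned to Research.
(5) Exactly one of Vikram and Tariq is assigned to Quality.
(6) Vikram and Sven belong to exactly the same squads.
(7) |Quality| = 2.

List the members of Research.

Research = {Sven, Vikram}

From (1): Uma ∉ Research.
From (3): Eitan ∉ Research.
From (4): Tariq ∉ Research.
Suppose Sven ∉ Research: no assignment then satisfies all the clues, so Sven ∈ Research.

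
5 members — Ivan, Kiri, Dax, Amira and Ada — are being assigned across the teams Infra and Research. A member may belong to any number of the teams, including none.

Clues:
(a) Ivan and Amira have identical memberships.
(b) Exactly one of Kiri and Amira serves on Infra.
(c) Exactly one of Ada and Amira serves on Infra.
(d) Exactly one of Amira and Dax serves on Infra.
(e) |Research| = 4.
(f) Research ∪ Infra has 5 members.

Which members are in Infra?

Infra = {Ada, Dax, Kiri}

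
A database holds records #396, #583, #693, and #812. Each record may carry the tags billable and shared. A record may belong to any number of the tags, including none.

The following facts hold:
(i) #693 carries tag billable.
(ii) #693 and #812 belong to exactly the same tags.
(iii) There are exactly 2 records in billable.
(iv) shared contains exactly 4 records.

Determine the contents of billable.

From (i): #693 ∈ billable.
(ii): #812 matches #693: #812 ∈ billable.
(iii): billable already has 2, so the rest are out.
(iv): only 4 candidates remain for shared, so all are in.

billable = {#693, #812}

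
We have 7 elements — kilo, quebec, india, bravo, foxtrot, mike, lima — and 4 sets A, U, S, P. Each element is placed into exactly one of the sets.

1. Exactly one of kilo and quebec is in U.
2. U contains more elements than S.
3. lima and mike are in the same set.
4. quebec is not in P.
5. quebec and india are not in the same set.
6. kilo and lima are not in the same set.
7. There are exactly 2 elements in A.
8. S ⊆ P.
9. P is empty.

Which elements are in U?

U = {bravo, foxtrot, lima, mike, quebec}

From (4): quebec ∉ P.
(8) contrapositive: quebec ∉ S.
(9): P already has 0, so the rest are out.
(8) contrapositive: kilo ∉ S.
(8) contrapositive: india ∉ S.
(8) contrapositive: bravo ∉ S.
(8) contrapositive: foxtrot ∉ S.
(8) contrapositive: mike ∉ S.
(8) contrapositive: lima ∉ S.
Suppose kilo ∈ U: no assignment then satisfies all the clues, so kilo ∉ U.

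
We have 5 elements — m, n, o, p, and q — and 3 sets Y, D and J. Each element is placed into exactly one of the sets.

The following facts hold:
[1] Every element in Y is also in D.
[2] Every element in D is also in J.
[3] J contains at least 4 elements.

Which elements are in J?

J = {m, n, o, p, q}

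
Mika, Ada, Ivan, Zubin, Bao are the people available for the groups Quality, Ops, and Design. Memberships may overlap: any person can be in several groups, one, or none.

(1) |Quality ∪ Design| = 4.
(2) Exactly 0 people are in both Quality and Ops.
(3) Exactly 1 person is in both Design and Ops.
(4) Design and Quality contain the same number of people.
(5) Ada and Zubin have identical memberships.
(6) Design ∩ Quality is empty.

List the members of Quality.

Quality = {Ada, Zubin}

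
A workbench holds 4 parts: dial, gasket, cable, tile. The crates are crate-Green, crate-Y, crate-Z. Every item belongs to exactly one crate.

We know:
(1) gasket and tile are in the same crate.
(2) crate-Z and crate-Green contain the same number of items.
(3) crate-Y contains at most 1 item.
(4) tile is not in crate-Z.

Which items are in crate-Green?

crate-Green = {gasket, tile}

From (4): tile ∉ crate-Z.
(1): gasket matches tile: gasket ∉ crate-Z.
Suppose dial ∈ crate-Green: no assignment then satisfies all the clues, so dial ∉ crate-Green.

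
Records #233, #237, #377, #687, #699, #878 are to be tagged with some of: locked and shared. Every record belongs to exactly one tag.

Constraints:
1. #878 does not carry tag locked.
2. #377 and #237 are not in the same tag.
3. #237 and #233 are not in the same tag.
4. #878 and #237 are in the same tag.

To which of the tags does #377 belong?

#377: locked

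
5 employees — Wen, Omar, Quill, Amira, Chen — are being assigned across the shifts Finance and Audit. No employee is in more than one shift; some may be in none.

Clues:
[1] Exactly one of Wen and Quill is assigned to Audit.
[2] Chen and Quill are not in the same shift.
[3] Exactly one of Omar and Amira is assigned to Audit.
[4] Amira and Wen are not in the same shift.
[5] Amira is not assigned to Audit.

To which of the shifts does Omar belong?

Omar: Audit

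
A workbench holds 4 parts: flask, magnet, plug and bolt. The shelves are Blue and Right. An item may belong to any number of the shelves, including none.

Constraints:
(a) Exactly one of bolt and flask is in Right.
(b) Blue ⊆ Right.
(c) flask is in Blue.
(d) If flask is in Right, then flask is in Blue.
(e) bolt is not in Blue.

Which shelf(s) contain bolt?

From (c): flask ∈ Blue.
From (e): bolt ∉ Blue.
(b) with flask ∈ Blue: flask ∈ Right.
(a) (exactly one): bolt ∉ Right.

bolt: none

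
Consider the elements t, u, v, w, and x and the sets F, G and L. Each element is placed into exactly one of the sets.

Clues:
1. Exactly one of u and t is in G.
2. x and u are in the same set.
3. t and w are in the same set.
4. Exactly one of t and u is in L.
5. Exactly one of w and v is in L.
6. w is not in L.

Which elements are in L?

From (6): w ∉ L.
(3): t matches w: t ∉ L.
(4) (exactly one): u ∈ L.
(5) (exactly one): v ∈ L.
(1) (exactly one): t ∈ G.
(2): x matches u: x ∉ F.
(2): x matches u: x ∉ G.
(2): x matches u: x ∈ L.
(3): w matches t: w ∉ F.
(3): w matches t: w ∈ G.

L = {u, v, x}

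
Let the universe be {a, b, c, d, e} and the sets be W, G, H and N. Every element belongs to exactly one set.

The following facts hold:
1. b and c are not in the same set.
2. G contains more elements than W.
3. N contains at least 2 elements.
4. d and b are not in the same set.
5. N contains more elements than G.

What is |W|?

0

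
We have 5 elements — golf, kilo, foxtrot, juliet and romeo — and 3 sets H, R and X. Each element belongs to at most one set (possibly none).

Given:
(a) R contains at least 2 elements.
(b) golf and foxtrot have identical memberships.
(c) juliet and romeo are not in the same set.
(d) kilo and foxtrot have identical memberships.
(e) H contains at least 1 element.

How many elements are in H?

1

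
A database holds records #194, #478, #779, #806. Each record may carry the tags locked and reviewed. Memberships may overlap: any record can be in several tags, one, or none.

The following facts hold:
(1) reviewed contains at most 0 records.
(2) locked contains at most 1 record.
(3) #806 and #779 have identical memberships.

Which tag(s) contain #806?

(1): reviewed already has 0, so the rest are out.
Suppose #806 ∈ locked: no assignment then satisfies all the clues, so #806 ∉ locked.

#806: none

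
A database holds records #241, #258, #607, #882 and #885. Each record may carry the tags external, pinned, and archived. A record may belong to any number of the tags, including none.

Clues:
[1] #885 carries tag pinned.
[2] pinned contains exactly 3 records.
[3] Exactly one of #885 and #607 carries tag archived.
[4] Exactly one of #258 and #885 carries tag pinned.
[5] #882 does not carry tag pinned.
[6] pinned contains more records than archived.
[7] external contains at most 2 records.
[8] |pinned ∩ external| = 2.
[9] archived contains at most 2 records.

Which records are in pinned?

From (1): #885 ∈ pinned.
From (5): #882 ∉ pinned.
(4) (exactly one): #258 ∉ pinned.
(2): only 3 candidates remain for pinned, so all are in.

pinned = {#241, #607, #885}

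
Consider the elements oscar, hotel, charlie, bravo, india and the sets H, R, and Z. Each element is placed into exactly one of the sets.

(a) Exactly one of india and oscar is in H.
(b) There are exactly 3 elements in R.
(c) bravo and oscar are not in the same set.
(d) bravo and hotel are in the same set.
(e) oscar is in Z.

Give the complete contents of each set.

From (e): oscar ∈ Z.
(a) (exactly one): india ∈ H.
(b): only 3 candidates remain for R, so all are in.

H = {india}; R = {bravo, charlie, hotel}; Z = {oscar}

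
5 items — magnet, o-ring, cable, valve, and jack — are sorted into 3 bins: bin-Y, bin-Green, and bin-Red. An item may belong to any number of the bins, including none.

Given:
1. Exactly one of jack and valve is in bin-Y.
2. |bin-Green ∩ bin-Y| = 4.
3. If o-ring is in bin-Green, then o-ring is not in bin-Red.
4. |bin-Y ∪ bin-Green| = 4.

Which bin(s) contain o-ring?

o-ring: bin-Green, bin-Y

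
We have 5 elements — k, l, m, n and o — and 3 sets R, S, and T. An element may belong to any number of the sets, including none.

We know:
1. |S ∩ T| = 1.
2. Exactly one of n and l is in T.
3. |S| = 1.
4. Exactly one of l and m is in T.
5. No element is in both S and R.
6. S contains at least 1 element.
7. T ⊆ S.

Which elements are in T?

T = {l}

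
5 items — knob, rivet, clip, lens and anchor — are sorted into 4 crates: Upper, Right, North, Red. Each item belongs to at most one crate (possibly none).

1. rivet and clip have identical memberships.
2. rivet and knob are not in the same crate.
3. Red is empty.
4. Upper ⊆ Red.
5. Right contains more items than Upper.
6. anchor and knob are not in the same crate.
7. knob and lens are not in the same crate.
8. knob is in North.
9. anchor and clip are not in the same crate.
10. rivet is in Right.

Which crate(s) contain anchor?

anchor: none

From (8): knob ∈ North.
From (10): rivet ∈ Right.
(1): clip matches rivet: clip ∉ Upper.
(1): clip matches rivet: clip ∈ Right.
(3): Red already has 0, so the rest are out.
(4) contrapositive: lens ∉ Upper.
(4) contrapositive: anchor ∉ Upper.
(6): anchor ∉ North.
(7): lens ∉ North.
(9): anchor ∉ Right.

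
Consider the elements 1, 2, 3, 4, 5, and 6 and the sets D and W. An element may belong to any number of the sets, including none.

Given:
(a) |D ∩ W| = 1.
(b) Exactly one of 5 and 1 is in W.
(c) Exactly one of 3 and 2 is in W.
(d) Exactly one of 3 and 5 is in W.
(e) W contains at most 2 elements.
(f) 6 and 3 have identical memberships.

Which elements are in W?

W = {2, 5}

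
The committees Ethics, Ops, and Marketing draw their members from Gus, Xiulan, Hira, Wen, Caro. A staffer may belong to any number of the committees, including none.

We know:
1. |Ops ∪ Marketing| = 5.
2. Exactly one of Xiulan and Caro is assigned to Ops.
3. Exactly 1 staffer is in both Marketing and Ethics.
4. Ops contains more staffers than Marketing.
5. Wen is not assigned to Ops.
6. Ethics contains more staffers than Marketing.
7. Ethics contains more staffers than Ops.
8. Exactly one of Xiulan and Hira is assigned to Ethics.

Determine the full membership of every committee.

Ethics = {Caro, Gus, Hira, Wen}; Ops = {Caro, Gus, Hira}; Marketing = {Wen, Xiulan}

From (5): Wen ∉ Ops.
Suppose Gus ∉ Ethics: no assignment then satisfies all the clues, so Gus ∈ Ethics.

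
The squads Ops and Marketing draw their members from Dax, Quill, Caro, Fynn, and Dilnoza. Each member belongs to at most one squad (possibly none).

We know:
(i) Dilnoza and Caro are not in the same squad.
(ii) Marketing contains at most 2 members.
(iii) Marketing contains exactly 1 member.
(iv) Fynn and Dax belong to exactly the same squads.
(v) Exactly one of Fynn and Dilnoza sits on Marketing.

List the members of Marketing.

Marketing = {Dilnoza}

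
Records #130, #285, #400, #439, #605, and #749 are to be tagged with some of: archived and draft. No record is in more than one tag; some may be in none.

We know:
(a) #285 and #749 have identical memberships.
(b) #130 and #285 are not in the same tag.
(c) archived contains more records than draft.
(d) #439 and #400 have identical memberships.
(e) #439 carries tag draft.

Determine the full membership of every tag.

archived = {#285, #605, #749}; draft = {#400, #439}

From (e): #439 ∈ draft.
(d): #400 matches #439: #400 ∉ archived.
(d): #400 matches #439: #400 ∈ draft.
Suppose #130 ∈ archived: no assignment then satisfies all the clues, so #130 ∉ archived.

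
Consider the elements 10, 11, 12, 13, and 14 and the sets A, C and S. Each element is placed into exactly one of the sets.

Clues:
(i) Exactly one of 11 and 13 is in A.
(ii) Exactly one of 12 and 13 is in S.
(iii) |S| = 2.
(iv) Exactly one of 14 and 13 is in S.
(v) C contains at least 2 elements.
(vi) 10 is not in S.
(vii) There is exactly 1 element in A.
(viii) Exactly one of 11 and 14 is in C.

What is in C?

C = {10, 11}

From (vi): 10 ∉ S.
Suppose 10 ∉ C: no assignment then satisfies all the clues, so 10 ∈ C.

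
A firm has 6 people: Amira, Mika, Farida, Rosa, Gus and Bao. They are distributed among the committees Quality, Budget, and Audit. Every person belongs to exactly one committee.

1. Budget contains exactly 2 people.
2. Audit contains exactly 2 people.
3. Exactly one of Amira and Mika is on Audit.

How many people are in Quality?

2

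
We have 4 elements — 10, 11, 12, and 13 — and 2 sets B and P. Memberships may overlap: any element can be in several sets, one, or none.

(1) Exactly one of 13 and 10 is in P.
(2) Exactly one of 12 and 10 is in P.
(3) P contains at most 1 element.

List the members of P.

P = {10}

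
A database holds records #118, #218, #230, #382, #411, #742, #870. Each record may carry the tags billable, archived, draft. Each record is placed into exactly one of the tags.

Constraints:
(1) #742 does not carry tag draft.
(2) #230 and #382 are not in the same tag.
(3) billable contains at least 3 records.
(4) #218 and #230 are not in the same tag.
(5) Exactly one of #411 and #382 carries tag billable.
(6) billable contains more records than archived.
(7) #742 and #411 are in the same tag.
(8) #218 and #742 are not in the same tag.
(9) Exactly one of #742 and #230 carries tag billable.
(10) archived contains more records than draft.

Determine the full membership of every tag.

From (1): #742 ∉ draft.
(7): #411 matches #742: #411 ∉ draft.
Suppose #118 ∉ billable: no assignment then satisfies all the clues, so #118 ∈ billable.

billable = {#118, #411, #742, #870}; archived = {#218, #382}; draft = {#230}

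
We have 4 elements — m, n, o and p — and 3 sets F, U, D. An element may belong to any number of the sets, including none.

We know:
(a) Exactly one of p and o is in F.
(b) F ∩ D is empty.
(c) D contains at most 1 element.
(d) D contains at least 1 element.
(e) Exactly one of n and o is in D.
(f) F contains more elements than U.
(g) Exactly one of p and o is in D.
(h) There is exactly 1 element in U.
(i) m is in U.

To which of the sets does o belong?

From (i): m ∈ U.
(h): U already has 1, so the rest are out.
Suppose o ∈ F: no assignment then satisfies all the clues, so o ∉ F.

o: D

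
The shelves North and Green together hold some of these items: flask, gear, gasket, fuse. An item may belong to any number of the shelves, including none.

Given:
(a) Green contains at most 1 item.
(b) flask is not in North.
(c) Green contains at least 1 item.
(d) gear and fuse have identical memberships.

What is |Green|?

1

From (b): flask ∉ North.
Suppose gear ∈ Green: no assignment then satisfies all the clues, so gear ∉ Green.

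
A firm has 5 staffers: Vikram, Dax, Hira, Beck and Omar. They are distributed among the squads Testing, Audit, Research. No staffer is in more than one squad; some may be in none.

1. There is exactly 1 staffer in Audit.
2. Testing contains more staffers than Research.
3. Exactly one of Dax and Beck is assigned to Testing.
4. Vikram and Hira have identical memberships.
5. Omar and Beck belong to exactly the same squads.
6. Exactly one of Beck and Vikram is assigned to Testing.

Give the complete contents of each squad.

Testing = {Beck, Omar}; Audit = {Dax}; Research = {}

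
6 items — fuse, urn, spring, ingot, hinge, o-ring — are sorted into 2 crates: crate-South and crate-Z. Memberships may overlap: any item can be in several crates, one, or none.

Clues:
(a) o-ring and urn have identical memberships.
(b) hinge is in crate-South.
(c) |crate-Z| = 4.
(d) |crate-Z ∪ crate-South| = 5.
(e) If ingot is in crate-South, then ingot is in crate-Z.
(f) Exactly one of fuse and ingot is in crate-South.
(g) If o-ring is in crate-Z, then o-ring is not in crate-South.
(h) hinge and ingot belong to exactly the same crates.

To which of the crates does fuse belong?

fuse: none

From (b): hinge ∈ crate-South.
(h): ingot matches hinge: ingot ∈ crate-South.
(e): ingot ∈ crate-Z.
(f) (exactly one): fuse ∉ crate-South.
(h): hinge matches ingot: hinge ∈ crate-Z.
Suppose fuse ∈ crate-Z: no assignment then satisfies all the clues, so fuse ∉ crate-Z.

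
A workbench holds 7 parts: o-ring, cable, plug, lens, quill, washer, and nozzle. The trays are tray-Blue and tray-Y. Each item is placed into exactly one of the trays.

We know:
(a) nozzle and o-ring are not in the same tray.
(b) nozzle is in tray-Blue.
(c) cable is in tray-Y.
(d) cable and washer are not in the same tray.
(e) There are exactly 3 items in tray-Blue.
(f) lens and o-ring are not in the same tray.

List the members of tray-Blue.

From (b): nozzle ∈ tray-Blue.
From (c): cable ∈ tray-Y.
(a): o-ring ∉ tray-Blue.
(d): washer ∉ tray-Y.
Only one tray left: o-ring ∈ tray-Y.
Only one tray left: washer ∈ tray-Blue.
(f): lens ∉ tray-Y.
Only one tray left: lens ∈ tray-Blue.
(e): tray-Blue already has 3, so the rest are out.
Only one tray left: plug ∈ tray-Y.
Only one tray left: quill ∈ tray-Y.

tray-Blue = {lens, nozzle, washer}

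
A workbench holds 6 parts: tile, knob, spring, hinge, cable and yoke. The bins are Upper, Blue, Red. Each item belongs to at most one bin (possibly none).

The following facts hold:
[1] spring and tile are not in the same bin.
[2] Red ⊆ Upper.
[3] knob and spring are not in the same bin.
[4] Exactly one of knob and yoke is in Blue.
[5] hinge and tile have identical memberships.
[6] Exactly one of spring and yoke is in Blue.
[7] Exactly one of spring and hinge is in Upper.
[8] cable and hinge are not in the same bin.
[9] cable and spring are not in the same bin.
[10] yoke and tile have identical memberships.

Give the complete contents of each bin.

Upper = {spring}; Blue = {hinge, tile, yoke}; Red = {}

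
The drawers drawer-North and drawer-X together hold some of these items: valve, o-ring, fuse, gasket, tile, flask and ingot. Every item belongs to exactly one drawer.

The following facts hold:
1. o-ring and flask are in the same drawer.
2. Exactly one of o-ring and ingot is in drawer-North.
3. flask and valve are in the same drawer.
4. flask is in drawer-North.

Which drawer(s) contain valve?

valve: drawer-North

From (4): flask ∈ drawer-North.
(1): o-ring matches flask: o-ring ∈ drawer-North.
(2) (exactly one): ingot ∉ drawer-North.
(3): valve matches flask: valve ∈ drawer-North.
Only one drawer left: ingot ∈ drawer-X.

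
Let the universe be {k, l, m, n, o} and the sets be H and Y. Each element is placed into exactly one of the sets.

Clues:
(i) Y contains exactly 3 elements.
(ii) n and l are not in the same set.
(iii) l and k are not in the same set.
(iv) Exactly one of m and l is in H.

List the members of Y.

Y = {k, m, n}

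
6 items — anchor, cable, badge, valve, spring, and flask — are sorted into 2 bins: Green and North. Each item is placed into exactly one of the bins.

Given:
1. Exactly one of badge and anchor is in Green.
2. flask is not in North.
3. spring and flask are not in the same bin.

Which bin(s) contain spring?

spring: North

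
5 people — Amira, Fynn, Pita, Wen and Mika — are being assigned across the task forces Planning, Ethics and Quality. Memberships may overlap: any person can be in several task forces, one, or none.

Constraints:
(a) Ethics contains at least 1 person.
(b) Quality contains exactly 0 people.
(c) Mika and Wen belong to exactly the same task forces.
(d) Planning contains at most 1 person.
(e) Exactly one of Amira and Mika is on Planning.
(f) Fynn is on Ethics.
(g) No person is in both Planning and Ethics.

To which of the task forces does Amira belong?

Amira: Planning

From (f): Fynn ∈ Ethics.
(b): Quality already has 0, so the rest are out.
(g) (disjoint): Fynn ∉ Planning.
Suppose Amira ∉ Planning: no assignment then satisfies all the clues, so Amira ∈ Planning.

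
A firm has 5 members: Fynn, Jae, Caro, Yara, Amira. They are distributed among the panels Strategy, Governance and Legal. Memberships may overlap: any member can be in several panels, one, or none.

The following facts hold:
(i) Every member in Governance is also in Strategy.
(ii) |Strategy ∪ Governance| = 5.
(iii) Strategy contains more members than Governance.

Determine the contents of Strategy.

Strategy = {Amira, Caro, Fynn, Jae, Yara}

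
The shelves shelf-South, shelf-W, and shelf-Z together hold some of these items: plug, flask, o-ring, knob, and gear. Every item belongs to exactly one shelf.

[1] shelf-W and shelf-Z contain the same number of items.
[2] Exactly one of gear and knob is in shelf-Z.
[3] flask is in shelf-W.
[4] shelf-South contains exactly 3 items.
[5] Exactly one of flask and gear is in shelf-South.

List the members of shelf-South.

From (3): flask ∈ shelf-W.
(5) (exactly one): gear ∈ shelf-South.
(2) (exactly one): knob ∈ shelf-Z.
(4): only 3 candidates remain for shelf-South, so all are in.

shelf-South = {gear, o-ring, plug}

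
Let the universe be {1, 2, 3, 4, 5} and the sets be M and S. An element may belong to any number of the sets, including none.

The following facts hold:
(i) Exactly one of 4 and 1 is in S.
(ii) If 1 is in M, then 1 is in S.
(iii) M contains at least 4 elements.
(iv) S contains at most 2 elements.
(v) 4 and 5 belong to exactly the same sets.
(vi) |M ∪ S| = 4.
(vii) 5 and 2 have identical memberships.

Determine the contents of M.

M = {1, 2, 4, 5}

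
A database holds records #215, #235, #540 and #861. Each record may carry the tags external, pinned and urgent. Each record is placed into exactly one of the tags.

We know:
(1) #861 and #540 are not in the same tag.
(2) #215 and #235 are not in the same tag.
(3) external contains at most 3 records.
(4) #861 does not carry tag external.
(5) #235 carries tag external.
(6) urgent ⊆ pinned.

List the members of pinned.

pinned = {#215, #861}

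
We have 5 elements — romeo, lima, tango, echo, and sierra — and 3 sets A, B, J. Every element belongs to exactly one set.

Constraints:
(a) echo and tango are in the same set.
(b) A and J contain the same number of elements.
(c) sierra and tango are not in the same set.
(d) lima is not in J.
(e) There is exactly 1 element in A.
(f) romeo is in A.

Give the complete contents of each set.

A = {romeo}; B = {echo, lima, tango}; J = {sierra}

From (d): lima ∉ J.
From (f): romeo ∈ A.
(e): A already has 1, so the rest are out.
Only one set left: lima ∈ B.
Suppose tango ∉ B: no assignment then satisfies all the clues, so tango ∈ B.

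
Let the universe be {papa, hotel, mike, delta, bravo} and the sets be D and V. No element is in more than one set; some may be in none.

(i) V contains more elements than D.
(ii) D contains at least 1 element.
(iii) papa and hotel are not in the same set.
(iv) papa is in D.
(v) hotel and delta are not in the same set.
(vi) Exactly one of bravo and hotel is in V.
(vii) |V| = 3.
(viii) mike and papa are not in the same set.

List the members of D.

D = {papa}

From (iv): papa ∈ D.
(iii): hotel ∉ D.
(viii): mike ∉ D.
Suppose delta ∈ D: no assignment then satisfies all the clues, so delta ∉ D.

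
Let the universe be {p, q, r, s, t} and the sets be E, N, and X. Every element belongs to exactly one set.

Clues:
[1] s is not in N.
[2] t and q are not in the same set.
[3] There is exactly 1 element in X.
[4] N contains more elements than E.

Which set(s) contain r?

r: N

From (1): s ∉ N.
Suppose r ∈ E: no assignment then satisfies all the clues, so r ∉ E.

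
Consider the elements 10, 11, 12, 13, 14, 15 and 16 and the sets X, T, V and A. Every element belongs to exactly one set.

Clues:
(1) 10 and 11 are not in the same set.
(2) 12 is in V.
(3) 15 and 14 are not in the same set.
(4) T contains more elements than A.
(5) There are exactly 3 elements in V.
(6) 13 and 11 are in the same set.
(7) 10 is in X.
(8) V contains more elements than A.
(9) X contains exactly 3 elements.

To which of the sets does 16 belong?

16: X

From (2): 12 ∈ V.
From (7): 10 ∈ X.
(1): 11 ∉ X.
(6): 13 matches 11: 13 ∉ X.
Suppose 16 ∉ X: no assignment then satisfies all the clues, so 16 ∈ X.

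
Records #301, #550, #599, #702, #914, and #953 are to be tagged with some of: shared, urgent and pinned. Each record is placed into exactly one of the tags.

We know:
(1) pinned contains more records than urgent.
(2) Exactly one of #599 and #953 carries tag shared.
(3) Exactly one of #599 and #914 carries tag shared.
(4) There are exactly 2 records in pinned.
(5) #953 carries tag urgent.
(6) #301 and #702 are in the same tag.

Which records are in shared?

From (5): #953 ∈ urgent.
(2) (exactly one): #599 ∈ shared.
(3) (exactly one): #914 ∉ shared.
Suppose #301 ∉ shared: no assignment then satisfies all the clues, so #301 ∈ shared.

shared = {#301, #599, #702}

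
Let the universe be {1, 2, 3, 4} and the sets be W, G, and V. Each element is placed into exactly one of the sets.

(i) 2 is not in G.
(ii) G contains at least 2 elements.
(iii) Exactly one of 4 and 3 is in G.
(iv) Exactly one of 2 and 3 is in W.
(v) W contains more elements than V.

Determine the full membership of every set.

W = {2, 4}; G = {1, 3}; V = {}

From (i): 2 ∉ G.
Suppose 1 ∈ W: no assignment then satisfies all the clues, so 1 ∉ W.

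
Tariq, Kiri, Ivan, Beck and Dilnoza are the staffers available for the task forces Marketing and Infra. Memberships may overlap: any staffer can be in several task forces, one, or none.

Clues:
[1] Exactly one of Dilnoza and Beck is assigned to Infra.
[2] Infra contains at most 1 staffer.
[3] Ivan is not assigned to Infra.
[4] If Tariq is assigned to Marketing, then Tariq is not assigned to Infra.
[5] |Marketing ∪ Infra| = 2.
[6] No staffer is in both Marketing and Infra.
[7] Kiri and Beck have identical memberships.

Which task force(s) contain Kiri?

From (3): Ivan ∉ Infra.
Suppose Kiri ∈ Marketing: no assignment then satisfies all the clues, so Kiri ∉ Marketing.

Kiri: none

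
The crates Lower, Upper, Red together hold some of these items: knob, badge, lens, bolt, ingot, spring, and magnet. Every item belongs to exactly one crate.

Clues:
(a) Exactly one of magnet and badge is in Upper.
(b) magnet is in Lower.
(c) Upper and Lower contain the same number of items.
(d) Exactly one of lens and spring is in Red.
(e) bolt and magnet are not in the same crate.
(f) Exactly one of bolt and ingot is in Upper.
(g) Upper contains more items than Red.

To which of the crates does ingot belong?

From (b): magnet ∈ Lower.
(a) (exactly one): badge ∈ Upper.
(e): bolt ∉ Lower.
Suppose ingot ∉ Lower: no assignment then satisfies all the clues, so ingot ∈ Lower.

ingot: Lower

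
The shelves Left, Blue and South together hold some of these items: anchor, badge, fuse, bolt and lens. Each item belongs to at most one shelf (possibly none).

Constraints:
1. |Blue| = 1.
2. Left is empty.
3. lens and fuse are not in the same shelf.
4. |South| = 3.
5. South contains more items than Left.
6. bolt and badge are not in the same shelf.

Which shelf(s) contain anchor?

anchor: South

(2): Left already has 0, so the rest are out.
Suppose anchor ∈ Blue: no assignment then satisfies all the clues, so anchor ∉ Blue.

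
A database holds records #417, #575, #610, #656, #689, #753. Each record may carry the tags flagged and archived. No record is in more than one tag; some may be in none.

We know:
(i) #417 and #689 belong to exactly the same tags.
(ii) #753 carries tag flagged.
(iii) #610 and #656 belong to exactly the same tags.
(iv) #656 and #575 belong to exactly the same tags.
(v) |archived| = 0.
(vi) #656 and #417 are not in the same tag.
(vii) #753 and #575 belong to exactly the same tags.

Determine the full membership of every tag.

From (ii): #753 ∈ flagged.
(v): archived already has 0, so the rest are out.
(vii): #575 matches #753: #575 ∈ flagged.
(iv): #656 matches #575: #656 ∈ flagged.
(vi): #417 ∉ flagged.
(i): #689 matches #417: #689 ∉ flagged.
(iii): #610 matches #656: #610 ∈ flagged.

flagged = {#575, #610, #656, #753}; archived = {}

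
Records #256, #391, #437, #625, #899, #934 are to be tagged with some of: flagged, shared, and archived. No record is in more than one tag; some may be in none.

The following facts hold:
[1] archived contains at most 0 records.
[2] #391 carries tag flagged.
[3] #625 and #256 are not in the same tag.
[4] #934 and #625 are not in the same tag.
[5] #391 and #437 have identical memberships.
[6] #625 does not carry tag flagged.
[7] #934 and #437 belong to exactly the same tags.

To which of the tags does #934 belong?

From (2): #391 ∈ flagged.
From (6): #625 ∉ flagged.
(1): archived already has 0, so the rest are out.
(5): #437 matches #391: #437 ∈ flagged.
(7): #934 matches #437: #934 ∈ flagged.

#934: flagged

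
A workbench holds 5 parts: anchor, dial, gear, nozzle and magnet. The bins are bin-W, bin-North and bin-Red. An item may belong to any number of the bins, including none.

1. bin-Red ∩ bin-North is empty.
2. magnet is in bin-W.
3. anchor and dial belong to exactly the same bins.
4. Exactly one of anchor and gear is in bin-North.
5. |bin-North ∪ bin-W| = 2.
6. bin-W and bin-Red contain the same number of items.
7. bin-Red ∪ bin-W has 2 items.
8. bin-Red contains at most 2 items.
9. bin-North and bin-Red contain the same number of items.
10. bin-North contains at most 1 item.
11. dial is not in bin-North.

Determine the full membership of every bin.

bin-W = {magnet}; bin-North = {gear}; bin-Red = {nozzle}

From (2): magnet ∈ bin-W.
From (11): dial ∉ bin-North.
(3): anchor matches dial: anchor ∉ bin-North.
(4) (exactly one): gear ∈ bin-North.
(10): bin-North already has 1, so the rest are out.
(1) (disjoint): gear ∉ bin-Red.
Suppose anchor ∈ bin-W: no assignment then satisfies all the clues, so anchor ∉ bin-W.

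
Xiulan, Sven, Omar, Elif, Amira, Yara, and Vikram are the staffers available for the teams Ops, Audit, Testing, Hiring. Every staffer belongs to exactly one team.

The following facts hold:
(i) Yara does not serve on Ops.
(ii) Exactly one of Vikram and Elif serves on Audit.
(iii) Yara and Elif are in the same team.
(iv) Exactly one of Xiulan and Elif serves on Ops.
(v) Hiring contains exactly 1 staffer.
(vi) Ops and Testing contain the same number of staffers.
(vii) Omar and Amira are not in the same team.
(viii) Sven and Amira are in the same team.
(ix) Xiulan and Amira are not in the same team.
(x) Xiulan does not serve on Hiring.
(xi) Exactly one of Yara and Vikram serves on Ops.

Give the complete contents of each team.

Ops = {Vikram, Xiulan}; Audit = {Elif, Yara}; Testing = {Amira, Sven}; Hiring = {Omar}

From (i): Yara ∉ Ops.
From (x): Xiulan ∉ Hiring.
(iii): Elif matches Yara: Elif ∉ Ops.
(iv) (exactly one): Xiulan ∈ Ops.
(ix): Amira ∉ Ops.
(xi) (exactly one): Vikram ∈ Ops.
(ii) (exactly one): Elif ∈ Audit.
(iii): Yara matches Elif: Yara ∈ Audit.
(viii): Sven matches Amira: Sven ∉ Ops.
Suppose Sven ∈ Audit: no assignment then satisfies all the clues, so Sven ∉ Audit.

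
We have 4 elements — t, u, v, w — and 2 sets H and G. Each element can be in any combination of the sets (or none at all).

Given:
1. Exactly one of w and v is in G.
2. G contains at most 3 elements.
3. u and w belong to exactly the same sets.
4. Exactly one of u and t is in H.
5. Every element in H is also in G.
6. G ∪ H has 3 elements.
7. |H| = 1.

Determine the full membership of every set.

H = {t}; G = {t, u, w}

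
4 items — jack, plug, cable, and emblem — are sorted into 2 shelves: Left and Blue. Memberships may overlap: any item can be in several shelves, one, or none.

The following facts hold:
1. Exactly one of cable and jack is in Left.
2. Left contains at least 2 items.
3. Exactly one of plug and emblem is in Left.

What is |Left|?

2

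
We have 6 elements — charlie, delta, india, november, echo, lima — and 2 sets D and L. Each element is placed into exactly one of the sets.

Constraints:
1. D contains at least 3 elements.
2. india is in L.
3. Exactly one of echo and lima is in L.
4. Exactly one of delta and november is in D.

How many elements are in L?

From (2): india ∈ L.
Suppose charlie ∉ D: no assignment then satisfies all the clues, so charlie ∈ D.

3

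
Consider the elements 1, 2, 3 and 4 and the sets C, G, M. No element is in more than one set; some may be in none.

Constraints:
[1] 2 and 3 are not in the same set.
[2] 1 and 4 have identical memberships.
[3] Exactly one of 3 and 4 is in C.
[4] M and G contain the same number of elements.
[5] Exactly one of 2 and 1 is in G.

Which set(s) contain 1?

1: C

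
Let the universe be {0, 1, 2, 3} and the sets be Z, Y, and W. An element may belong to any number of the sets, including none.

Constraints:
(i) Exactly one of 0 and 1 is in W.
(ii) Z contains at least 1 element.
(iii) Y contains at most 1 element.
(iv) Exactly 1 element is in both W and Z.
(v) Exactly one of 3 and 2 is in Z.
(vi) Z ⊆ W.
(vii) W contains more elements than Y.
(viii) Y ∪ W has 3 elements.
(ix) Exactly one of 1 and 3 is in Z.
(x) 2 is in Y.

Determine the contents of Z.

Z = {3}

From (x): 2 ∈ Y.
(iii): Y already has 1, so the rest are out.
Suppose 0 ∈ Z: no assignment then satisfies all the clues, so 0 ∉ Z.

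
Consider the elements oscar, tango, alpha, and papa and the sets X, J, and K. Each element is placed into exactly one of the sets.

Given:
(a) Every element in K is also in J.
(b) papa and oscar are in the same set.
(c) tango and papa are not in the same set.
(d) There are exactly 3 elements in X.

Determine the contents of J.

J = {tango}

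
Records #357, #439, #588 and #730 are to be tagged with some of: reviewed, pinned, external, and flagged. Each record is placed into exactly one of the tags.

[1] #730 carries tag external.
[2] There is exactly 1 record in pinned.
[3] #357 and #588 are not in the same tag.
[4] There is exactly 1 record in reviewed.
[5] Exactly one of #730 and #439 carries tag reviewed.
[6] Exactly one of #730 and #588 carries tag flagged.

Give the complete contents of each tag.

reviewed = {#439}; pinned = {#357}; external = {#730}; flagged = {#588}

From (1): #730 ∈ external.
(5) (exactly one): #439 ∈ reviewed.
(6) (exactly one): #588 ∈ flagged.
(2): only 1 candidates remain for pinned, so all are in.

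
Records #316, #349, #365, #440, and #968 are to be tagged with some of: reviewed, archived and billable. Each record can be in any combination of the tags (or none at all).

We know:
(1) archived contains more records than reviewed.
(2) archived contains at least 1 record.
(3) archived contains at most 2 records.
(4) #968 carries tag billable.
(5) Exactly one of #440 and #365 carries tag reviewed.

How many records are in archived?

2

From (4): #968 ∈ billable.
Suppose #316 ∈ reviewed: no assignment then satisfies all the clues, so #316 ∉ reviewed.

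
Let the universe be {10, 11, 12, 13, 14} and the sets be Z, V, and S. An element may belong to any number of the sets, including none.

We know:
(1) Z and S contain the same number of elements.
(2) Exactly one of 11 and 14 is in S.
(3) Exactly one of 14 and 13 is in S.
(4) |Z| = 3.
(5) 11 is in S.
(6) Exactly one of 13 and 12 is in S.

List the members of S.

From (5): 11 ∈ S.
(2) (exactly one): 14 ∉ S.
(3) (exactly one): 13 ∈ S.
(6) (exactly one): 12 ∉ S.
Suppose 10 ∉ S: no assignment then satisfies all the clues, so 10 ∈ S.

S = {10, 11, 13}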